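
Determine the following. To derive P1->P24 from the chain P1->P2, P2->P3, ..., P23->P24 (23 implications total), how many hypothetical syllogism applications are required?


With 23 implications in a chain connecting 24 propositions:
P1->P2, P2->P3, ..., P23->P24
Steps needed = (number of implications) - 1 = 23 - 1 = 22

22


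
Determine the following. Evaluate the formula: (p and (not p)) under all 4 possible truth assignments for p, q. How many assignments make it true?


Check all 4 assignments:
p=0, q=0: 0
p=0, q=1: 0
p=1, q=0: 0
p=1, q=1: 0
Count of True = 0

0


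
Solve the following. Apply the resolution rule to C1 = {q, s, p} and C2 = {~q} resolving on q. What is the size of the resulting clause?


Remove q from C1 and ~q from C2.
C1 remainder: {s, p}
C2 remainder: {}
Union (resolvent): {p, s}
Resolvent has 2 literal(s).

2


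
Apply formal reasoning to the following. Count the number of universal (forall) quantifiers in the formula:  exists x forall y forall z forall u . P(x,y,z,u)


Quantifier prefix: exists x forall y forall z forall u
Mark each quantifier type:
  E U U U
Universal count = 3, Existential count = 1
Asked for universal (forall) quantifiers: 3

3


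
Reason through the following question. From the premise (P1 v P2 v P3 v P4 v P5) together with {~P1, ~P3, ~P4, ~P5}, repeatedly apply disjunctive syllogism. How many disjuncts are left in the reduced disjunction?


Original disjuncts (5): P1, P2, P3, P4, P5
Negated (eliminate): ~P1, ~P3, ~P4, ~P5
Remaining disjuncts: P2
Count = 5 - 4 = 1

1


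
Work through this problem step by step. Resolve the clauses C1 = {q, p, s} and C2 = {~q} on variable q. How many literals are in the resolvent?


Remove q from C1 and ~q from C2.
C1 remainder: {p, s}
C2 remainder: {}
Union (resolvent): {p, s}
Resolvent has 2 literal(s).

2


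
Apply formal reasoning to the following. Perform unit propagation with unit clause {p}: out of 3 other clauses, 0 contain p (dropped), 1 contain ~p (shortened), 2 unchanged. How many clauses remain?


Satisfied (removed): 0
Shortened (remain): 1
Unchanged (remain): 2
Remaining = 1 + 2 = 3

3


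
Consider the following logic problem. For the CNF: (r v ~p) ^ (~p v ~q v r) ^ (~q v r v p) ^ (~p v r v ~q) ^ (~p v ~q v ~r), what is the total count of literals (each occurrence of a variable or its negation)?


Counting literals in each clause:
Clause 1: 2 literal(s)
Clause 2: 3 literal(s)
Clause 3: 3 literal(s)
Clause 4: 3 literal(s)
Clause 5: 3 literal(s)
Total = 14

14


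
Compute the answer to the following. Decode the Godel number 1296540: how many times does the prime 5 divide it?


Factorize 1296540 by dividing by 5 repeatedly.
Division steps: 5 divides 1296540 exactly 1 time(s).
Exponent of 5 = 1

1


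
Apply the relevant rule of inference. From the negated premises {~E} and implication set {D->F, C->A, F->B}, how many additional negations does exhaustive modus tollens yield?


Initial negated facts: {~E}
Apply modus tollens to closure:
  (no implication fires)
Final negated: {~E}
New negations: {(none)}
Count = 0

0


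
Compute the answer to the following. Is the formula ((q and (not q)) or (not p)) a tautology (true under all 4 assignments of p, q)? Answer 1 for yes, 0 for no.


Check all 4 assignments:
p=0, q=0: 1
p=0, q=1: 1
p=1, q=0: 0
p=1, q=1: 0
Satisfying count = 2/4.
Tautology iff count = 4: no.

0


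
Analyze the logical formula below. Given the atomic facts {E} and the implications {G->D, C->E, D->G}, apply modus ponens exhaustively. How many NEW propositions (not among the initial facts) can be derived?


Initial facts: {E}
Apply modus ponens to closure:
  (no implication fires)
Final known: {E}
New propositions: {(none)}
Count = 0

0


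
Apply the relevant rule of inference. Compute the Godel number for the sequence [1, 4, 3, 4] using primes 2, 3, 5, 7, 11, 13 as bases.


Encode each element as an exponent of the corresponding prime:
  2^1 = 2
  3^4 = 81
  5^3 = 125
  7^4 = 2401
Product = 2 * 81 * 125 * 2401 = 48620250

48620250


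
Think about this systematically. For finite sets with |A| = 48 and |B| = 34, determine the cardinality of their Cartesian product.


The Cartesian product A x B contains all ordered pairs (a, b).
|A x B| = |A| * |B| = 48 * 34 = 1632

1632


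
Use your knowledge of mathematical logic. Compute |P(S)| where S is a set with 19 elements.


The power set of a set with n elements has 2^n elements.
|P(S)| = 2^19 = 524288

524288


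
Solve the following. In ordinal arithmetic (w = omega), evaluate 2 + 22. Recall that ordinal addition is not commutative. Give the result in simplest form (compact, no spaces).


Compute 2 + 22.
Ordinal + is associative but NOT commutative; for finite n>0, n + w = w but w + n stays w+n.
Both operands finite; ordinal + agrees with natural +: 2 + 22 = 24.
Result = 24

24


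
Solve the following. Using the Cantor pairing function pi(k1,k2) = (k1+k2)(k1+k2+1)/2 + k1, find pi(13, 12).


k1 + k2 = 25
(k1+k2)(k1+k2+1)/2 = 25 * 26 / 2 = 325
pi = 325 + 13 = 338

338


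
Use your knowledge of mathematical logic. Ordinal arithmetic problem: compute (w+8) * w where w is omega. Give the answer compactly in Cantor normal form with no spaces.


Compute (w+8) * w.
Ordinal * is associative and left-distributive over +, but NOT commutative; for finite n>1, n*w = w but w*n stays w*n.
(w+8) * w = sup{(w+8)*k : k<w} = sup{w*k+8} = w^2 (the +8 tail is absorbed in the limit).
Result = w^2

w^2


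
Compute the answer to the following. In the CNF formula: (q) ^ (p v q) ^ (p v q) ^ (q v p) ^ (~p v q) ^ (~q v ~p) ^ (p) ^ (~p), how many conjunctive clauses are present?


A CNF formula is a conjunction of clauses.
Clauses are separated by ^.
Counting the conjuncts: 8 clauses.

8


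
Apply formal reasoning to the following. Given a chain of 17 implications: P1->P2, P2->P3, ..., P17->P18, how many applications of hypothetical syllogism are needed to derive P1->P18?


With 17 implications in a chain connecting 18 propositions:
P1->P2, P2->P3, ..., P17->P18
Steps needed = (number of implications) - 1 = 17 - 1 = 16

16


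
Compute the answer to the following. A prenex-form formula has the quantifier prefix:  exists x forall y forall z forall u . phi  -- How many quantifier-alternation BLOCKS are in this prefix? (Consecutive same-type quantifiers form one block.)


Quantifier-type sequence: E A A A  (A=forall, E=exists)
Group into maximal same-type runs:
  Ex1 | Ax3
Number of blocks = 2

2


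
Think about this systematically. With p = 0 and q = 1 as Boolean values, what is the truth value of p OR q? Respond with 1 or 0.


p = 0, q = 1
Operation: p OR q
Evaluate: 0 OR 1 = 1

1


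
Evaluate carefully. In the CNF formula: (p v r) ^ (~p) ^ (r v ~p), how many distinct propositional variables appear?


Identify each variable that appears in the formula.
Variables found: p, r
Count = 2

2


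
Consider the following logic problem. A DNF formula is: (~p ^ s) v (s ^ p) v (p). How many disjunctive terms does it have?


A DNF formula is a disjunction of terms (conjunctions).
Terms are separated by v.
Counting the disjuncts: 3 terms.

3


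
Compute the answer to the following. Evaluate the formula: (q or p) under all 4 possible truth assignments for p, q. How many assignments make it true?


Check all 4 assignments:
p=0, q=0: 0
p=0, q=1: 1
p=1, q=0: 1
p=1, q=1: 1
Count of True = 3

3


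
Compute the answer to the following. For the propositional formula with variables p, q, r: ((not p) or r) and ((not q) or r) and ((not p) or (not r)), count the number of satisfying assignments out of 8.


Evaluate all 8 assignments for p, q, r:
p=0, q=0, r=0: 1
p=0, q=0, r=1: 1
p=0, q=1, r=0: 0
p=0, q=1, r=1: 1
p=1, q=0, r=0: 0
p=1, q=0, r=1: 0
p=1, q=1, r=0: 0
p=1, q=1, r=1: 0
Satisfying count = 3

3


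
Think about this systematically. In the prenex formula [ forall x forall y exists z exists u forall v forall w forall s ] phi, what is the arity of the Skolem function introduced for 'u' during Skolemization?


Quantifier prefix: forall x forall y exists z exists u forall v forall w forall s
'u' is existentially quantified at position 4.
Universal variables preceding it: x, y
Skolem function arity = 2

2


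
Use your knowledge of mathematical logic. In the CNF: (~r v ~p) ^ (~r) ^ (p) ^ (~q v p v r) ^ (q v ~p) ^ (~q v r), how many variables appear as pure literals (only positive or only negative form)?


Check each variable for pure literal status:
p: mixed (not pure)
q: mixed (not pure)
r: mixed (not pure)
Pure literal count = 0

0


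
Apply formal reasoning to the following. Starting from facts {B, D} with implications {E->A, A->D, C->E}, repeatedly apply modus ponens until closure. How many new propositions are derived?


Initial facts: {B, D}
Apply modus ponens to closure:
  (no implication fires)
Final known: {B, D}
New propositions: {(none)}
Count = 0

0


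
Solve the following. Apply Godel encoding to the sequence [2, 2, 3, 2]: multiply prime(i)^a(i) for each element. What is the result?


Encode each element as an exponent of the corresponding prime:
  2^2 = 4
  3^2 = 9
  5^3 = 125
  7^2 = 49
Product = 4 * 9 * 125 * 49 = 220500

220500


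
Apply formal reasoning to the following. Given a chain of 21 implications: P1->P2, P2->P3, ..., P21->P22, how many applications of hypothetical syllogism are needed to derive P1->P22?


With 21 implications in a chain connecting 22 propositions:
P1->P2, P2->P3, ..., P21->P22
Steps needed = (number of implications) - 1 = 21 - 1 = 20

20


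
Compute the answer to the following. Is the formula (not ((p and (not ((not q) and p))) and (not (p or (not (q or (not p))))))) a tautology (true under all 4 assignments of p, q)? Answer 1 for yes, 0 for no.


Check all 4 assignments:
p=0, q=0: 1
p=0, q=1: 1
p=1, q=0: 1
p=1, q=1: 1
Satisfying count = 4/4.
Tautology iff count = 4: yes.

1


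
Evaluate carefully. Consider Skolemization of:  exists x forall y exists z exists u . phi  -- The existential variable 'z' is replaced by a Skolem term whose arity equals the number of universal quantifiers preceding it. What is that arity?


Quantifier prefix: exists x forall y exists z exists u
'z' is existentially quantified at position 3.
Universal variables preceding it: y
Skolem function arity = 1

1


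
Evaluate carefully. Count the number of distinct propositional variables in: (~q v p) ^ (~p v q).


Identify each variable that appears in the formula.
Variables found: p, q
Count = 2

2


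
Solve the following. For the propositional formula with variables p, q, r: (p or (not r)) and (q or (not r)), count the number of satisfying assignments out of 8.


Evaluate all 8 assignments for p, q, r:
p=0, q=0, r=0: 1
p=0, q=0, r=1: 0
p=0, q=1, r=0: 1
p=0, q=1, r=1: 0
p=1, q=0, r=0: 1
p=1, q=0, r=1: 0
p=1, q=1, r=0: 1
p=1, q=1, r=1: 1
Satisfying count = 5

5


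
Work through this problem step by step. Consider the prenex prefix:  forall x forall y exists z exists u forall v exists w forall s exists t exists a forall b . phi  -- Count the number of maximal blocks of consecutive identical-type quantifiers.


Quantifier-type sequence: A A E E A E A E E A  (A=forall, E=exists)
Group into maximal same-type runs:
  Ax2 | Ex2 | Ax1 | Ex1 | Ax1 | Ex2 | Ax1
Number of blocks = 7

7


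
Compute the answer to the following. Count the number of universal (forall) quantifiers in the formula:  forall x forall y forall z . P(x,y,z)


Quantifier prefix: forall x forall y forall z
Mark each quantifier type:
  U U U
Universal count = 3, Existential count = 0
Asked for universal (forall) quantifiers: 3

3


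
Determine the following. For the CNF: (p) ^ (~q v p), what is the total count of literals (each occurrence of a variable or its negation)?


Counting literals in each clause:
Clause 1: 1 literal(s)
Clause 2: 2 literal(s)
Total = 3

3


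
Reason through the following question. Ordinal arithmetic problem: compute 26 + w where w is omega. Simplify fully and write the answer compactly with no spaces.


Compute 26 + w.
Ordinal + is associative but NOT commutative; for finite n>0, n + w = w but w + n stays w+n.
Any finite left addend is absorbed by w on the right: 26 + w = w.
Result = w

w


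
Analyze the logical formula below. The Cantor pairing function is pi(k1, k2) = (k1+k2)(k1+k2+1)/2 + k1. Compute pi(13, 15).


k1 + k2 = 28
(k1+k2)(k1+k2+1)/2 = 28 * 29 / 2 = 406
pi = 406 + 13 = 419

419


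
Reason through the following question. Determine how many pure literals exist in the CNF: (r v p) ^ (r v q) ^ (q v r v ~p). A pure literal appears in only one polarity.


Check each variable for pure literal status:
p: mixed (not pure)
q: pure positive
r: pure positive
Pure literal count = 2

2


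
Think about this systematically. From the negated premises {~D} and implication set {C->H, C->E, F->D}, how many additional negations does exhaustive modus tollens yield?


Initial negated facts: {~D}
Apply modus tollens to closure:
  ~D and F->D  =>  ~F
Final negated: {~D, ~F}
New negations: {~F}
Count = 1

1


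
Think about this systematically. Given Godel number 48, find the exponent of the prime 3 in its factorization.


Factorize 48 by dividing by 3 repeatedly.
Division steps: 3 divides 48 exactly 1 time(s).
Exponent of 3 = 1

1


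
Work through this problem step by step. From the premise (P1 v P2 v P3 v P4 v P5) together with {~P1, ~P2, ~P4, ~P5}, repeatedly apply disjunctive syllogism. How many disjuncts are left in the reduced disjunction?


Original disjuncts (5): P1, P2, P3, P4, P5
Negated (eliminate): ~P1, ~P2, ~P4, ~P5
Remaining disjuncts: P3
Count = 5 - 4 = 1

1


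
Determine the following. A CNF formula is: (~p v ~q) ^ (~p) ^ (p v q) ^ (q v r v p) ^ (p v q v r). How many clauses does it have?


A CNF formula is a conjunction of clauses.
Clauses are separated by ^.
Counting the conjuncts: 5 clauses.

5


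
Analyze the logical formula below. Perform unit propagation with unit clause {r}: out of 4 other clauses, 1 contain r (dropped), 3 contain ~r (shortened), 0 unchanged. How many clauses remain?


Satisfied (removed): 1
Shortened (remain): 3
Unchanged (remain): 0
Remaining = 3 + 0 = 3

3


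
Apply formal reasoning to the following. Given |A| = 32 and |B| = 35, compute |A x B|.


The Cartesian product A x B contains all ordered pairs (a, b).
|A x B| = |A| * |B| = 32 * 35 = 1120

1120


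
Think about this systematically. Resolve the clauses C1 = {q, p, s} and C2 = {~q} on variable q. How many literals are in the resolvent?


Remove q from C1 and ~q from C2.
C1 remainder: {p, s}
C2 remainder: {}
Union (resolvent): {p, s}
Resolvent has 2 literal(s).

2


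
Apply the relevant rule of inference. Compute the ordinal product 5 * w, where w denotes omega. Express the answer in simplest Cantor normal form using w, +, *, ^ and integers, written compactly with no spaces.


Compute 5 * w.
Ordinal * is associative and left-distributive over +, but NOT commutative; for finite n>1, n*w = w but w*n stays w*n.
For finite n>0, n * w = sup{n*k : k<w} = w. So 5 * w = w.
Result = w

w


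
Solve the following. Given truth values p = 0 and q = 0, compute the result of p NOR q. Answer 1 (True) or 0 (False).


p = 0, q = 0
Operation: p NOR q
Evaluate: 0 NOR 0 = 1

1


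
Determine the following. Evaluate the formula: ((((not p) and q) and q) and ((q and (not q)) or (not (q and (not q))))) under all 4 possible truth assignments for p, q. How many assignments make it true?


Check all 4 assignments:
p=0, q=0: 0
p=0, q=1: 1
p=1, q=0: 0
p=1, q=1: 0
Count of True = 1

1


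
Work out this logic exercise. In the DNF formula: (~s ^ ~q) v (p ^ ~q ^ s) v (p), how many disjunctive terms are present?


A DNF formula is a disjunction of terms (conjunctions).
Terms are separated by v.
Counting the disjuncts: 3 terms.

3


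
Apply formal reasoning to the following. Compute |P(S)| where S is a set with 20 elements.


The power set of a set with n elements has 2^n elements.
|P(S)| = 2^20 = 1048576

1048576


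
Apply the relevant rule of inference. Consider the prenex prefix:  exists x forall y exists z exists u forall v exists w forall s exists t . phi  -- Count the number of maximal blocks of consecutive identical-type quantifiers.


Quantifier-type sequence: E A E E A E A E  (A=forall, E=exists)
Group into maximal same-type runs:
  Ex1 | Ax1 | Ex2 | Ax1 | Ex1 | Ax1 | Ex1
Number of blocks = 7

7


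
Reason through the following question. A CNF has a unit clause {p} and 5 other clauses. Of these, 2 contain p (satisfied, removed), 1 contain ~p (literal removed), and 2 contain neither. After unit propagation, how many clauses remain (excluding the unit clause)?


Satisfied (removed): 2
Shortened (remain): 1
Unchanged (remain): 2
Remaining = 1 + 2 = 3

3


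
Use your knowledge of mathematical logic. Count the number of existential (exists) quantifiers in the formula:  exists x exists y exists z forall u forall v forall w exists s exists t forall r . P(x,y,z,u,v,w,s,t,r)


Quantifier prefix: exists x exists y exists z forall u forall v forall w exists s exists t forall r
Mark each quantifier type:
  E E E U U U E E U
Universal count = 4, Existential count = 5
Asked for existential (exists) quantifiers: 5

5


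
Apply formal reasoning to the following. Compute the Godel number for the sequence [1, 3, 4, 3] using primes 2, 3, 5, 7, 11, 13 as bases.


Encode each element as an exponent of the corresponding prime:
  2^1 = 2
  3^3 = 27
  5^4 = 625
  7^3 = 343
Product = 2 * 27 * 625 * 343 = 11576250

11576250


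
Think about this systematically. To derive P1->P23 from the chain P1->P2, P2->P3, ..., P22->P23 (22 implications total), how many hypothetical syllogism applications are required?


With 22 implications in a chain connecting 23 propositions:
P1->P2, P2->P3, ..., P22->P23
Steps needed = (number of implications) - 1 = 22 - 1 = 21

21


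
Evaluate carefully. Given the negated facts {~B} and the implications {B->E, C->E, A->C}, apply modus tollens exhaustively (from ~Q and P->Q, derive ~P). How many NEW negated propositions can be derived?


Initial negated facts: {~B}
Apply modus tollens to closure:
  (no implication fires)
Final negated: {~B}
New negations: {(none)}
Count = 0

0


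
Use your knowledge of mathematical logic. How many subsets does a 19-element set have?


The power set of a set with n elements has 2^n elements.
|P(S)| = 2^19 = 524288

524288


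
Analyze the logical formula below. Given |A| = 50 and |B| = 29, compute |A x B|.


The Cartesian product A x B contains all ordered pairs (a, b).
|A x B| = |A| * |B| = 50 * 29 = 1450

1450


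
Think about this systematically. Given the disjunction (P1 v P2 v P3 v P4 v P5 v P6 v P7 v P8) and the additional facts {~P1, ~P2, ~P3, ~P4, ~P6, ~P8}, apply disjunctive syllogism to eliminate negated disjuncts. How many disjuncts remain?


Original disjuncts (8): P1, P2, P3, P4, P5, P6, P7, P8
Negated (eliminate): ~P1, ~P2, ~P3, ~P4, ~P6, ~P8
Remaining disjuncts: P5, P7
Count = 8 - 6 = 2

2


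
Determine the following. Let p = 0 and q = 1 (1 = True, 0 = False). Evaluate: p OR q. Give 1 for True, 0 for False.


p = 0, q = 1
Operation: p OR q
Evaluate: 0 OR 1 = 1

1


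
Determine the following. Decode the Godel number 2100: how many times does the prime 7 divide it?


Factorize 2100 by dividing by 7 repeatedly.
Division steps: 7 divides 2100 exactly 1 time(s).
Exponent of 7 = 1

1


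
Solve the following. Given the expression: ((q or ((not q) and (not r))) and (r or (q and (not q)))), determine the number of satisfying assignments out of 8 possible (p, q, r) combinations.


Check all 8 assignments:
p=0, q=0, r=0: 0
p=0, q=0, r=1: 0
p=0, q=1, r=0: 0
p=0, q=1, r=1: 1
p=1, q=0, r=0: 0
p=1, q=0, r=1: 0
p=1, q=1, r=0: 0
p=1, q=1, r=1: 1
Count of True = 2

2


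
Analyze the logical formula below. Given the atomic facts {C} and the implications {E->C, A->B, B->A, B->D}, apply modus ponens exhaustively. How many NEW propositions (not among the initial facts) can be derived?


Initial facts: {C}
Apply modus ponens to closure:
  (no implication fires)
Final known: {C}
New propositions: {(none)}
Count = 0

0


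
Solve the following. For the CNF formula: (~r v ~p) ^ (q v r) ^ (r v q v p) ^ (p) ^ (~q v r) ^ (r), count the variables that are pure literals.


Check each variable for pure literal status:
p: mixed (not pure)
q: mixed (not pure)
r: mixed (not pure)
Pure literal count = 0

0


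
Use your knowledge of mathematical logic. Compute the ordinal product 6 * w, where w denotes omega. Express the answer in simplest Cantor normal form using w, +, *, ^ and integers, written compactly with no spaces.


Compute 6 * w.
Ordinal * is associative and left-distributive over +, but NOT commutative; for finite n>1, n*w = w but w*n stays w*n.
For finite n>0, n * w = sup{n*k : k<w} = w. So 6 * w = w.
Result = w

w


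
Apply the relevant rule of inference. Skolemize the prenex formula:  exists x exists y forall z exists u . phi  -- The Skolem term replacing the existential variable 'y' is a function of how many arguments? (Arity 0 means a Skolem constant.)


Quantifier prefix: exists x exists y forall z exists u
'y' is existentially quantified at position 2.
No universal quantifiers precede it.
Skolem function arity = 0 (a Skolem constant)

0


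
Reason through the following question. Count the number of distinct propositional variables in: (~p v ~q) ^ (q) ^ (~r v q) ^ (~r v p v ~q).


Identify each variable that appears in the formula.
Variables found: p, q, r
Count = 3

3


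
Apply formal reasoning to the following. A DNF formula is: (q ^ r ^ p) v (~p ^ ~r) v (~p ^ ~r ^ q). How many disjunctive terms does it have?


A DNF formula is a disjunction of terms (conjunctions).
Terms are separated by v.
Counting the disjuncts: 3 terms.

3


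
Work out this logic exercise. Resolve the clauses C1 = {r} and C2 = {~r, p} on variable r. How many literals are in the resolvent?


Remove r from C1 and ~r from C2.
C1 remainder: {}
C2 remainder: {p}
Union (resolvent): {p}
Resolvent has 1 literal(s).

1


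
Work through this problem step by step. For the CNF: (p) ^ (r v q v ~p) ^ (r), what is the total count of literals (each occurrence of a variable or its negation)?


Counting literals in each clause:
Clause 1: 1 literal(s)
Clause 2: 3 literal(s)
Clause 3: 1 literal(s)
Total = 5

5


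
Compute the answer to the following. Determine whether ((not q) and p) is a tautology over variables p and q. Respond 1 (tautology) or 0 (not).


Check all 4 assignments:
p=0, q=0: 0
p=0, q=1: 0
p=1, q=0: 1
p=1, q=1: 0
Satisfying count = 1/4.
Tautology iff count = 4: no.

0


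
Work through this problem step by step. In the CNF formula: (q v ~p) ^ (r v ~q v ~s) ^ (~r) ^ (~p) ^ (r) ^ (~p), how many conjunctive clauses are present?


A CNF formula is a conjunction of clauses.
Clauses are separated by ^.
Counting the conjuncts: 6 clauses.

6


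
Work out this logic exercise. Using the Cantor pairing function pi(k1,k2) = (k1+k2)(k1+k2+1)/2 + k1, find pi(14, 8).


k1 + k2 = 22
(k1+k2)(k1+k2+1)/2 = 22 * 23 / 2 = 253
pi = 253 + 14 = 267

267


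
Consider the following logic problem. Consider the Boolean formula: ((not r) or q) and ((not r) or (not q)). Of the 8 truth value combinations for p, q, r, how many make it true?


Evaluate all 8 assignments for p, q, r:
p=0, q=0, r=0: 1
p=0, q=0, r=1: 0
p=0, q=1, r=0: 1
p=0, q=1, r=1: 0
p=1, q=0, r=0: 1
p=1, q=0, r=1: 0
p=1, q=1, r=0: 1
p=1, q=1, r=1: 0
Satisfying count = 4

4


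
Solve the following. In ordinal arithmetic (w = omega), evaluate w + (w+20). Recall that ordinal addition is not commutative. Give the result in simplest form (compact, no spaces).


Compute w + (w+20).
Ordinal + is associative but NOT commutative; for finite n>0, n + w = w but w + n stays w+n.
w + (w+20) = (w+w) + 20 = w*2+20.
Result = w*2+20

w*2+20


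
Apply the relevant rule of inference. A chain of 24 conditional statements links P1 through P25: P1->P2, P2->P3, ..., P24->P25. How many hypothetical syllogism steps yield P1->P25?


With 24 implications in a chain connecting 25 propositions:
P1->P2, P2->P3, ..., P24->P25
Steps needed = (number of implications) - 1 = 24 - 1 = 23

23


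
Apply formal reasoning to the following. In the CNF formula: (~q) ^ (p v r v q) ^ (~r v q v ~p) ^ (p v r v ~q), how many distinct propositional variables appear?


Identify each variable that appears in the formula.
Variables found: p, q, r
Count = 3

3


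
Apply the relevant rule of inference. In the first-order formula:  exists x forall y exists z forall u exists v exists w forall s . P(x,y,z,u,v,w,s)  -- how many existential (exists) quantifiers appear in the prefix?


Quantifier prefix: exists x forall y exists z forall u exists v exists w forall s
Mark each quantifier type:
  E U E U E E U
Universal count = 3, Existential count = 4
Asked for existential (exists) quantifiers: 4

4


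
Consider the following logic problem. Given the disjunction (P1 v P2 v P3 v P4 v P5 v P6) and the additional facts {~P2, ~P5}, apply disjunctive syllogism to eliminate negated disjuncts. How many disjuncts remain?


Original disjuncts (6): P1, P2, P3, P4, P5, P6
Negated (eliminate): ~P2, ~P5
Remaining disjuncts: P1, P3, P4, P6
Count = 6 - 2 = 4

4


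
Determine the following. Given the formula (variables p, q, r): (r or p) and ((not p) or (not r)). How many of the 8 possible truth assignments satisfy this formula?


Evaluate all 8 assignments for p, q, r:
p=0, q=0, r=0: 0
p=0, q=0, r=1: 1
p=0, q=1, r=0: 0
p=0, q=1, r=1: 1
p=1, q=0, r=0: 1
p=1, q=0, r=1: 0
p=1, q=1, r=0: 1
p=1, q=1, r=1: 0
Satisfying count = 4

4


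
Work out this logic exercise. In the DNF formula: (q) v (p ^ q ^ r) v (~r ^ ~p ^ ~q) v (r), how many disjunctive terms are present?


A DNF formula is a disjunction of terms (conjunctions).
Terms are separated by v.
Counting the disjuncts: 4 terms.

4


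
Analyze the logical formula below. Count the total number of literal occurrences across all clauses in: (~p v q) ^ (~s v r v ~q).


Counting literals in each clause:
Clause 1: 2 literal(s)
Clause 2: 3 literal(s)
Total = 5

5


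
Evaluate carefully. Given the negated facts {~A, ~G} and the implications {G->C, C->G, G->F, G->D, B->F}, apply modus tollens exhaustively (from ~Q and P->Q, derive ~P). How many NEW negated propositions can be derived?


Initial negated facts: {~A, ~G}
Apply modus tollens to closure:
  ~G and C->G  =>  ~C
Final negated: {~A, ~C, ~G}
New negations: {~C}
Count = 1

1


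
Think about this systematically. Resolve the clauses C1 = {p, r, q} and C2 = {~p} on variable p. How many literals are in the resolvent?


Remove p from C1 and ~p from C2.
C1 remainder: {r, q}
C2 remainder: {}
Union (resolvent): {q, r}
Resolvent has 2 literal(s).

2


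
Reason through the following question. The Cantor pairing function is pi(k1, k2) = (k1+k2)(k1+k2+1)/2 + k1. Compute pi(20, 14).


k1 + k2 = 34
(k1+k2)(k1+k2+1)/2 = 34 * 35 / 2 = 595
pi = 595 + 20 = 615

615


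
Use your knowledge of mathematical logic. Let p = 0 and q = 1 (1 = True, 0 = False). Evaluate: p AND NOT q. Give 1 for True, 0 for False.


p = 0, q = 1
Operation: p AND NOT q
Evaluate: 0 AND NOT 1 = 0

0


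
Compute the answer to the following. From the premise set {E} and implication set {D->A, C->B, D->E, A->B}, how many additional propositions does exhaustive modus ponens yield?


Initial facts: {E}
Apply modus ponens to closure:
  (no implication fires)
Final known: {E}
New propositions: {(none)}
Count = 0

0


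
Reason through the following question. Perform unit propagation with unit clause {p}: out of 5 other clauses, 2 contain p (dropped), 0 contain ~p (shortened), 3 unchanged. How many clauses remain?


Satisfied (removed): 2
Shortened (remain): 0
Unchanged (remain): 3
Remaining = 0 + 3 = 3

3


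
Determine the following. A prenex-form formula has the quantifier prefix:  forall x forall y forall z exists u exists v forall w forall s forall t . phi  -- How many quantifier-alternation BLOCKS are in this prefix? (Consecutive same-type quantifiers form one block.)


Quantifier-type sequence: A A A E E A A A  (A=forall, E=exists)
Group into maximal same-type runs:
  Ax3 | Ex2 | Ax3
Number of blocks = 3

3


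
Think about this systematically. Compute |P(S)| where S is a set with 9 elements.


The power set of a set with n elements has 2^n elements.
|P(S)| = 2^9 = 512

512


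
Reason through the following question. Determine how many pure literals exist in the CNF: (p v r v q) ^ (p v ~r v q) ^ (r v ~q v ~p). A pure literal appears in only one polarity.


Check each variable for pure literal status:
p: mixed (not pure)
q: mixed (not pure)
r: mixed (not pure)
Pure literal count = 0

0


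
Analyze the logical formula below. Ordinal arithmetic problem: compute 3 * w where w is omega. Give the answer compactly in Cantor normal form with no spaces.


Compute 3 * w.
Ordinal * is associative and left-distributive over +, but NOT commutative; for finite n>1, n*w = w but w*n stays w*n.
For finite n>0, n * w = sup{n*k : k<w} = w. So 3 * w = w.
Result = w

w


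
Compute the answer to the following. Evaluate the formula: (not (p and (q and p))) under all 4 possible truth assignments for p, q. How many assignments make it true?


Check all 4 assignments:
p=0, q=0: 1
p=0, q=1: 1
p=1, q=0: 1
p=1, q=1: 0
Count of True = 3

3


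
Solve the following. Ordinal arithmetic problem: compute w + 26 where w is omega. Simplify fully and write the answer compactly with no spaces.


Compute w + 26.
Ordinal + is associative but NOT commutative; for finite n>0, n + w = w but w + n stays w+n.
w + 26 is already in normal form (a successor ordinal beyond w).
Result = w+26

w+26


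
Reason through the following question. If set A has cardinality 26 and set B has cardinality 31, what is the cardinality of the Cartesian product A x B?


The Cartesian product A x B contains all ordered pairs (a, b).
|A x B| = |A| * |B| = 26 * 31 = 806

806


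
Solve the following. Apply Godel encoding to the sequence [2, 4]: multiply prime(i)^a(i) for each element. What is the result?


Encode each element as an exponent of the corresponding prime:
  2^2 = 4
  3^4 = 81
Product = 4 * 81 = 324

324


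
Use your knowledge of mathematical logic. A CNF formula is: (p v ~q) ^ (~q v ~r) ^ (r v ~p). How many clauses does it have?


A CNF formula is a conjunction of clauses.
Clauses are separated by ^.
Counting the conjuncts: 3 clauses.

3


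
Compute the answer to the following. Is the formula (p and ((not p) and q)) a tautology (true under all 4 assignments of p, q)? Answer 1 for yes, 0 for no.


Check all 4 assignments:
p=0, q=0: 0
p=0, q=1: 0
p=1, q=0: 0
p=1, q=1: 0
Satisfying count = 0/4.
Tautology iff count = 4: no.

0


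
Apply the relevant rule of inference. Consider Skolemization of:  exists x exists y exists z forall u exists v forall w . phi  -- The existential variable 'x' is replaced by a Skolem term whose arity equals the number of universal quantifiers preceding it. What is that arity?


Quantifier prefix: exists x exists y exists z forall u exists v forall w
'x' is existentially quantified at position 1.
No universal quantifiers precede it.
Skolem function arity = 0 (a Skolem constant)

0


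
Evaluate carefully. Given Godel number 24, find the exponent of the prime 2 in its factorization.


Factorize 24 by dividing by 2 repeatedly.
Division steps: 2 divides 24 exactly 3 time(s).
Exponent of 2 = 3

3


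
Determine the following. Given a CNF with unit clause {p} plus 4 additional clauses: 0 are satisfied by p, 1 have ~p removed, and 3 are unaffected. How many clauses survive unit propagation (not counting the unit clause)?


Satisfied (removed): 0
Shortened (remain): 1
Unchanged (remain): 3
Remaining = 1 + 3 = 4

4


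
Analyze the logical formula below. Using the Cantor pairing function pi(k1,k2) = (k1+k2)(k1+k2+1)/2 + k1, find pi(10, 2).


k1 + k2 = 12
(k1+k2)(k1+k2+1)/2 = 12 * 13 / 2 = 78
pi = 78 + 10 = 88

88


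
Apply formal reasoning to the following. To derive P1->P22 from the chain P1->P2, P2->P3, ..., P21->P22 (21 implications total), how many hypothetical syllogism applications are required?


With 21 implications in a chain connecting 22 propositions:
P1->P2, P2->P3, ..., P21->P22
Steps needed = (number of implications) - 1 = 21 - 1 = 20

20


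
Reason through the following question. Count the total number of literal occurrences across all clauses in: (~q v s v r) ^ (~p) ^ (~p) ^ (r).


Counting literals in each clause:
Clause 1: 3 literal(s)
Clause 2: 1 literal(s)
Clause 3: 1 literal(s)
Clause 4: 1 literal(s)
Total = 6

6


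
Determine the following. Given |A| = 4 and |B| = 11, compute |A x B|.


The Cartesian product A x B contains all ordered pairs (a, b).
|A x B| = |A| * |B| = 4 * 11 = 44

44


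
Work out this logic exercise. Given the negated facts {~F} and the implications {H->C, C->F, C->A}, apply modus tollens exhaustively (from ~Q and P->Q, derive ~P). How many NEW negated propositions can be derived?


Initial negated facts: {~F}
Apply modus tollens to closure:
  ~F and C->F  =>  ~C
  ~C and H->C  =>  ~H
Final negated: {~C, ~F, ~H}
New negations: {~C, ~H}
Count = 2

2


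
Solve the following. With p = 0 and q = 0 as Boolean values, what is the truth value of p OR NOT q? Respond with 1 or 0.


p = 0, q = 0
Operation: p OR NOT q
Evaluate: 0 OR NOT 0 = 1

1


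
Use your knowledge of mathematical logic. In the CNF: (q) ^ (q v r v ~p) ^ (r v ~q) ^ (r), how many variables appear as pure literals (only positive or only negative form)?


Check each variable for pure literal status:
p: pure negative
q: mixed (not pure)
r: pure positive
Pure literal count = 2

2


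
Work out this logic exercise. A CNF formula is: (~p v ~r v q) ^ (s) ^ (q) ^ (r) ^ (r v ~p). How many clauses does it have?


A CNF formula is a conjunction of clauses.
Clauses are separated by ^.
Counting the conjuncts: 5 clauses.

5


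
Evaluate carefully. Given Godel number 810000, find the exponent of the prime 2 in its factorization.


Factorize 810000 by dividing by 2 repeatedly.
Division steps: 2 divides 810000 exactly 4 time(s).
Exponent of 2 = 4

4


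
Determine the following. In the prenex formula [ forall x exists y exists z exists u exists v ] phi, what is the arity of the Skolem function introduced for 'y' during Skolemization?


Quantifier prefix: forall x exists y exists z exists u exists v
'y' is existentially quantified at position 2.
Universal variables preceding it: x
Skolem function arity = 1

1


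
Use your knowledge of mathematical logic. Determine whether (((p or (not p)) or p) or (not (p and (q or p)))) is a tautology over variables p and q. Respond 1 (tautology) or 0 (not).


Check all 4 assignments:
p=0, q=0: 1
p=0, q=1: 1
p=1, q=0: 1
p=1, q=1: 1
Satisfying count = 4/4.
Tautology iff count = 4: yes.

1


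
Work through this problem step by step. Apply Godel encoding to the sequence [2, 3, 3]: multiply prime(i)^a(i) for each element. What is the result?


Encode each element as an exponent of the corresponding prime:
  2^2 = 4
  3^3 = 27
  5^3 = 125
Product = 4 * 27 * 125 = 13500

13500


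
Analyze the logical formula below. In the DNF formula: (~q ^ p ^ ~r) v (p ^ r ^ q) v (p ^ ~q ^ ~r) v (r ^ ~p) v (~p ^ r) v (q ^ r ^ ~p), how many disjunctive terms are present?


A DNF formula is a disjunction of terms (conjunctions).
Terms are separated by v.
Counting the disjuncts: 6 terms.

6


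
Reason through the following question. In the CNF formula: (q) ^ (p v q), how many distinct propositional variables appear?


Identify each variable that appears in the formula.
Variables found: p, q
Count = 2

2


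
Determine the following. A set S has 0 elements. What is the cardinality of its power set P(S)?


The power set of a set with n elements has 2^n elements.
|P(S)| = 2^0 = 1

1


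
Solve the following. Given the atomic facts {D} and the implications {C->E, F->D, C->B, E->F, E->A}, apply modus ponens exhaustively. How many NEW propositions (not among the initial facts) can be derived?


Initial facts: {D}
Apply modus ponens to closure:
  (no implication fires)
Final known: {D}
New propositions: {(none)}
Count = 0

0


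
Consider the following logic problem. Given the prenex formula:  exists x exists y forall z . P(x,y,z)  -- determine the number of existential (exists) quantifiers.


Quantifier prefix: exists x exists y forall z
Mark each quantifier type:
  E E U
Universal count = 1, Existential count = 2
Asked for existential (exists) quantifiers: 2

2


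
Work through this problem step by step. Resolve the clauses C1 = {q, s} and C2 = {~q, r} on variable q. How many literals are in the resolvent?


Remove q from C1 and ~q from C2.
C1 remainder: {s}
C2 remainder: {r}
Union (resolvent): {r, s}
Resolvent has 2 literal(s).

2


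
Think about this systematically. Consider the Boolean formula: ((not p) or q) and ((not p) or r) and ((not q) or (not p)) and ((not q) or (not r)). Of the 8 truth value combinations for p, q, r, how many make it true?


Evaluate all 8 assignments for p, q, r:
p=0, q=0, r=0: 1
p=0, q=0, r=1: 1
p=0, q=1, r=0: 1
p=0, q=1, r=1: 0
p=1, q=0, r=0: 0
p=1, q=0, r=1: 0
p=1, q=1, r=0: 0
p=1, q=1, r=1: 0
Satisfying count = 3

3


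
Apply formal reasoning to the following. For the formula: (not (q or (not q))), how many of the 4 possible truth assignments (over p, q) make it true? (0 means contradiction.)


Check all 4 assignments:
p=0, q=0: 0
p=0, q=1: 0
p=1, q=0: 0
p=1, q=1: 0
Count of True = 0

0


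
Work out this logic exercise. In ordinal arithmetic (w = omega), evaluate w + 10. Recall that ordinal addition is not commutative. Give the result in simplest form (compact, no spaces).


Compute w + 10.
Ordinal + is associative but NOT commutative; for finite n>0, n + w = w but w + n stays w+n.
w + 10 is already in normal form (a successor ordinal beyond w).
Result = w+10

w+10


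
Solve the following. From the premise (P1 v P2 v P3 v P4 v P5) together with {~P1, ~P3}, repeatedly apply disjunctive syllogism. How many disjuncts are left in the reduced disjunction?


Original disjuncts (5): P1, P2, P3, P4, P5
Negated (eliminate): ~P1, ~P3
Remaining disjuncts: P2, P4, P5
Count = 5 - 2 = 3

3


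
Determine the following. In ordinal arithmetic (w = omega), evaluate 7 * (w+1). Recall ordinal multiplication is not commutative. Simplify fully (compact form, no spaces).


Compute 7 * (w+1).
Ordinal * is associative and left-distributive over +, but NOT commutative; for finite n>1, n*w = w but w*n stays w*n.
By left-distributivity: 7 * (w+1) = 7*w + 7*1 = w + 7 = w+7.
Result = w+7

w+7


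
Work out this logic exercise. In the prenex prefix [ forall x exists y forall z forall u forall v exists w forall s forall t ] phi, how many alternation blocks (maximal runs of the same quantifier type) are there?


Quantifier-type sequence: A E A A A E A A  (A=forall, E=exists)
Group into maximal same-type runs:
  Ax1 | Ex1 | Ax3 | Ex1 | Ax2
Number of blocks = 5

5


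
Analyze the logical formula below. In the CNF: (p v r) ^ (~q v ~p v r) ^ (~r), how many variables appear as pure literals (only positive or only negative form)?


Check each variable for pure literal status:
p: mixed (not pure)
q: pure negative
r: mixed (not pure)
Pure literal count = 1

1


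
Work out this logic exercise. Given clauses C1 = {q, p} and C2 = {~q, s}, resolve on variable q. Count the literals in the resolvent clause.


Remove q from C1 and ~q from C2.
C1 remainder: {p}
C2 remainder: {s}
Union (resolvent): {p, s}
Resolvent has 2 literal(s).

2
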